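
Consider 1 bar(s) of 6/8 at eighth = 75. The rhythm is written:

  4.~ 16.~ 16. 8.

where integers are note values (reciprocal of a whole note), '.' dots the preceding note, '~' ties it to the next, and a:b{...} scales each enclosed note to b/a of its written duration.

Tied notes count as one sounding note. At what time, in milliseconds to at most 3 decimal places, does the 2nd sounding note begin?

1. 0.0ms @ 0 + 3600.0ms (9/2)
2. 3600.0ms @ 9/2 + 1200.0ms (3/2)

note 2 onset = 9/2b = 3600.0ms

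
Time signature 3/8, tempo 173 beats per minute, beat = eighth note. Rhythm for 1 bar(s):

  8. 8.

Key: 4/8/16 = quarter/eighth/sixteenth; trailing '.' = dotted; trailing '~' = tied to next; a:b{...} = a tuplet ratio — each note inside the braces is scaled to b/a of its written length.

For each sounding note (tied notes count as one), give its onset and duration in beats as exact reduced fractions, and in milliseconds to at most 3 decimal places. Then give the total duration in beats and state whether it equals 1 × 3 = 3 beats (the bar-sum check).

1) 0.0ms=0b +520.231ms=3/2b
2) 520.231ms=3/2b +520.231ms=3/2b
Σ=3b of 3 (173bpm 3/8) — PASS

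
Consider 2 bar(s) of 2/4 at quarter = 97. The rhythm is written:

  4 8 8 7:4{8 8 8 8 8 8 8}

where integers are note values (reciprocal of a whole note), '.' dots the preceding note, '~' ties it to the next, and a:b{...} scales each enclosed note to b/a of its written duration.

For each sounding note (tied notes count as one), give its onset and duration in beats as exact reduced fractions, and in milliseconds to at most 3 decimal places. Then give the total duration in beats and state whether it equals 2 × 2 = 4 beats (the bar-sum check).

1) 0.0ms=0b +618.557ms=1b
2) 618.557ms=1b +309.278ms=1/2b
3) 927.835ms=3/2b +309.278ms=1/2b
4) 1237.113ms=2b +176.73ms=2/7b
5) 1413.844ms=16/7b +176.73ms=2/7b
6) 1590.574ms=18/7b +176.73ms=2/7b
7) 1767.305ms=20/7b +176.73ms=2/7b
8) 1944.035ms=22/7b +176.73ms=2/7b
9) 2120.766ms=24/7b +176.73ms=2/7b
10) 2297.496ms=26/7b +176.73ms=2/7b
Σ=4b of 4 (97bpm 2/4) — PASS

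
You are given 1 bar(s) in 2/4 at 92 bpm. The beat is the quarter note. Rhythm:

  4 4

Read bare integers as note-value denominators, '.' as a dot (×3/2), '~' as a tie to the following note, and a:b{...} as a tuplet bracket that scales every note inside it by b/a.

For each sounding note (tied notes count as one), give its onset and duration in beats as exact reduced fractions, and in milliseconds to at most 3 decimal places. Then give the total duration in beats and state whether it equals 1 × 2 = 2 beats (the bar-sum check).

1) 0.0ms=0b +652.174ms=1b
2) 652.174ms=1b +652.174ms=1b
Σ=2b of 2 (92bpm 2/4) — PASS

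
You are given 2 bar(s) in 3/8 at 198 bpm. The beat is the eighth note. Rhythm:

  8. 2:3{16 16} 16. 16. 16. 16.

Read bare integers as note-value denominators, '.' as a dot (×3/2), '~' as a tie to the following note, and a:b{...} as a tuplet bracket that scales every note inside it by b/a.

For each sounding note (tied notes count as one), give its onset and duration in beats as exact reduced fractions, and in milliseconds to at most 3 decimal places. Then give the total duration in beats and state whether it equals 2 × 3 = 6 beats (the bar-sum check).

1) 0.0ms=0b +454.545ms=3/2b
2) 454.545ms=3/2b +227.273ms=3/4b
3) 681.818ms=9/4b +227.273ms=3/4b
4) 909.091ms=3b +227.273ms=3/4b
5) 1136.364ms=15/4b +227.273ms=3/4b
6) 1363.636ms=9/2b +227.273ms=3/4b
7) 1590.909ms=21/4b +227.273ms=3/4b
Σ=6b of 6 (198bpm 3/8) — PASS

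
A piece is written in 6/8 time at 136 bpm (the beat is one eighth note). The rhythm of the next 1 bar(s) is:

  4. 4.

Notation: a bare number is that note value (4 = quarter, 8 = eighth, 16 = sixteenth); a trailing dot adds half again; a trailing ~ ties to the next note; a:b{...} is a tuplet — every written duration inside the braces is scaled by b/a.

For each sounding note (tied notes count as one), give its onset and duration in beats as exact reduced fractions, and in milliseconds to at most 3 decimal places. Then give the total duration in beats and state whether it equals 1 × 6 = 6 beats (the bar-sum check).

1) 0.0ms=0b +1323.529ms=3b
2) 1323.529ms=3b +1323.529ms=3b
Σ=6b of 6 (136bpm 6/8) — PASS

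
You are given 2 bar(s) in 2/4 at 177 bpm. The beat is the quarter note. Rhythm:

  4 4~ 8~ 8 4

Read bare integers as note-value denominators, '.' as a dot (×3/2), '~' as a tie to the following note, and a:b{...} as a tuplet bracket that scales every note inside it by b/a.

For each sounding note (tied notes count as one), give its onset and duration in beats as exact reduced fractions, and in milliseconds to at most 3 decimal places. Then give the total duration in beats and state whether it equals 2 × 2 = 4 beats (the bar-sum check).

1) 0.0ms=0b +338.983ms=1b
2) 338.983ms=1b +677.966ms=2b
3) 1016.949ms=3b +338.983ms=1b
Σ=4b of 4 (177bpm 2/4) — PASS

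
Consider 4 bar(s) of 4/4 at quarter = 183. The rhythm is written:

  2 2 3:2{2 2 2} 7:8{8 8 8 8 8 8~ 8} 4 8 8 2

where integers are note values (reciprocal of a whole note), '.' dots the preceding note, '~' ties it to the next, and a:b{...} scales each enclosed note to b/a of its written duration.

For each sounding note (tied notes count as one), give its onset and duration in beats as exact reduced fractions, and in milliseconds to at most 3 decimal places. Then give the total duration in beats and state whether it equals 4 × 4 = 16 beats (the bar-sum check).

1) 0.0ms=0b +655.738ms=2b
2) 655.738ms=2b +655.738ms=2b
3) 1311.475ms=4b +437.158ms=4/3b
4) 1748.634ms=16/3b +437.158ms=4/3b
5) 2185.792ms=20/3b +437.158ms=4/3b
6) 2622.951ms=8b +187.354ms=4/7b
7) 2810.304ms=60/7b +187.354ms=4/7b
8) 2997.658ms=64/7b +187.354ms=4/7b
9) 3185.012ms=68/7b +187.354ms=4/7b
10) 3372.365ms=72/7b +187.354ms=4/7b
11) 3559.719ms=76/7b +374.707ms=8/7b
12) 3934.426ms=12b +327.869ms=1b
13) 4262.295ms=13b +163.934ms=1/2b
14) 4426.23ms=27/2b +163.934ms=1/2b
15) 4590.164ms=14b +655.738ms=2b
Σ=16b of 16 (183bpm 4/4) — PASS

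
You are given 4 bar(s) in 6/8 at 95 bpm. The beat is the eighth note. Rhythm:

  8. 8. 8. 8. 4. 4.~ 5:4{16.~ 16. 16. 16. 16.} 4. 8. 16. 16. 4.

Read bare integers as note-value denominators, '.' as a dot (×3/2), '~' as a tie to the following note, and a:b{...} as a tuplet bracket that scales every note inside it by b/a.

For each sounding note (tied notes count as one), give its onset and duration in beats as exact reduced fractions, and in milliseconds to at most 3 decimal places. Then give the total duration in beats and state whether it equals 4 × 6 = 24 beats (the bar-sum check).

1) 0.0ms=0b +947.368ms=3/2b
2) 947.368ms=3/2b +947.368ms=3/2b
3) 1894.737ms=3b +947.368ms=3/2b
4) 2842.105ms=9/2b +947.368ms=3/2b
5) 3789.474ms=6b +1894.737ms=3b
6) 5684.211ms=9b +2652.632ms=21/5b
7) 8336.842ms=66/5b +378.947ms=3/5b
8) 8715.789ms=69/5b +378.947ms=3/5b
9) 9094.737ms=72/5b +378.947ms=3/5b
10) 9473.684ms=15b +1894.737ms=3b
11) 11368.421ms=18b +947.368ms=3/2b
12) 12315.789ms=39/2b +473.684ms=3/4b
13) 12789.474ms=81/4b +473.684ms=3/4b
14) 13263.158ms=21b +1894.737ms=3b
Σ=24b of 24 (95bpm 6/8) — PASS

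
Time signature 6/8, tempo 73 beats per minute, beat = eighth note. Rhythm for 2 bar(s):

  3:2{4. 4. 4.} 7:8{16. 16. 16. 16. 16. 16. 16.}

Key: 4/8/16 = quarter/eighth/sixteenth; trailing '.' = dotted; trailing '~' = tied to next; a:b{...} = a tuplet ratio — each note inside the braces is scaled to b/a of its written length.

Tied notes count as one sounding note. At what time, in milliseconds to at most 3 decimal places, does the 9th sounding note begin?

1. 0.0ms @ 0 + 1643.836ms (2)
2. 1643.836ms @ 2 + 1643.836ms (2)
3. 3287.671ms @ 4 + 1643.836ms (2)
4. 4931.507ms @ 6 + 704.501ms (6/7)
5. 5636.008ms @ 48/7 + 704.501ms (6/7)
6. 6340.509ms @ 54/7 + 704.501ms (6/7)
7. 7045.01ms @ 60/7 + 704.501ms (6/7)
8. 7749.511ms @ 66/7 + 704.501ms (6/7)
9. 8454.012ms @ 72/7 + 704.501ms (6/7)
10. 9158.513ms @ 78/7 + 704.501ms (6/7)

note 9 onset = 72/7b = 8454.012ms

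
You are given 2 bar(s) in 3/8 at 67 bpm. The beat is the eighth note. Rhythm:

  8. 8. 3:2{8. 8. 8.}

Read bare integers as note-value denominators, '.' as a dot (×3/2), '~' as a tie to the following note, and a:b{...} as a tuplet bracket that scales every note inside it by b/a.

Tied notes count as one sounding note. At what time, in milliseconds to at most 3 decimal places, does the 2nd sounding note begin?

1. 0.0ms @ 0 + 1343.284ms (3/2)
2. 1343.284ms @ 3/2 + 1343.284ms (3/2)
3. 2686.567ms @ 3 + 895.522ms (1)
4. 3582.09ms @ 4 + 895.522ms (1)
5. 4477.612ms @ 5 + 895.522ms (1)

note 2 onset = 3/2b = 1343.284ms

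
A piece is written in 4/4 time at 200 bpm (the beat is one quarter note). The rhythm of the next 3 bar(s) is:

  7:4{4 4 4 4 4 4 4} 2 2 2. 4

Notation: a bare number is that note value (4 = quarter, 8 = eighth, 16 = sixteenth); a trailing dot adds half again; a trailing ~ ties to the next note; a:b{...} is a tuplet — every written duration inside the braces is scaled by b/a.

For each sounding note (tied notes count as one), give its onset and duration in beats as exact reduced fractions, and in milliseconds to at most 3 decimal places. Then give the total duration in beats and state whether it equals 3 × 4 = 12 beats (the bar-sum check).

1) 0.0ms=0b +171.429ms=4/7b
2) 171.429ms=4/7b +171.429ms=4/7b
3) 342.857ms=8/7b +171.429ms=4/7b
4) 514.286ms=12/7b +171.429ms=4/7b
5) 685.714ms=16/7b +171.429ms=4/7b
6) 857.143ms=20/7b +171.429ms=4/7b
7) 1028.571ms=24/7b +171.429ms=4/7b
8) 1200.0ms=4b +600.0ms=2b
9) 1800.0ms=6b +600.0ms=2b
10) 2400.0ms=8b +900.0ms=3b
11) 3300.0ms=11b +300.0ms=1b
Σ=12b of 12 (200bpm 4/4) — PASS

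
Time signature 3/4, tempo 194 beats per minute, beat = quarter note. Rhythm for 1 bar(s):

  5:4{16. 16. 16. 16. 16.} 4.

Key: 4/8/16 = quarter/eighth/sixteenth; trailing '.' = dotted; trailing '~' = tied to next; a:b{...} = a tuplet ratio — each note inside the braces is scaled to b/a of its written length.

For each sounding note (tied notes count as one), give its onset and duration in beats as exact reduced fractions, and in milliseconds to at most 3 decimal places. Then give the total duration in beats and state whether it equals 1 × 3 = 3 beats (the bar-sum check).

1) 0.0ms=0b +92.784ms=3/10b
2) 92.784ms=3/10b +92.784ms=3/10b
3) 185.567ms=3/5b +92.784ms=3/10b
4) 278.351ms=9/10b +92.784ms=3/10b
5) 371.134ms=6/5b +92.784ms=3/10b
6) 463.918ms=3/2b +463.918ms=3/2b
Σ=3b of 3 (194bpm 3/4) — PASS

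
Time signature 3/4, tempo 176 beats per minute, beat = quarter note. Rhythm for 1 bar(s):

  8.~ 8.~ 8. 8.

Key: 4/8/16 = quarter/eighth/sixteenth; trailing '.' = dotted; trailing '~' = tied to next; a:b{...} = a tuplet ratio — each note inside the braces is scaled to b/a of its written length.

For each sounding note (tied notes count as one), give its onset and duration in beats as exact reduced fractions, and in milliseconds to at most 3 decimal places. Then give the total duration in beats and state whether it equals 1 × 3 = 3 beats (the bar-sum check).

1) 0.0ms=0b +767.045ms=9/4b
2) 767.045ms=9/4b +255.682ms=3/4b
Σ=3b of 3 (176bpm 3/4) — PASS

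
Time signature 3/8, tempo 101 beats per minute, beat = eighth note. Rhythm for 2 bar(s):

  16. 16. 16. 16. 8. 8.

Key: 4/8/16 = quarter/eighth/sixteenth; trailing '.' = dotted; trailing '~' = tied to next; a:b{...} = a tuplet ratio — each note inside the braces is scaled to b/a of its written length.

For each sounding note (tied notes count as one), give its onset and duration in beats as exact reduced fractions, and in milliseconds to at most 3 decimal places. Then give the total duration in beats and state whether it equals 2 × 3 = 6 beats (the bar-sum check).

1) 0.0ms=0b +445.545ms=3/4b
2) 445.545ms=3/4b +445.545ms=3/4b
3) 891.089ms=3/2b +445.545ms=3/4b
4) 1336.634ms=9/4b +445.545ms=3/4b
5) 1782.178ms=3b +891.089ms=3/2b
6) 2673.267ms=9/2b +891.089ms=3/2b
Σ=6b of 6 (101bpm 3/8) — PASS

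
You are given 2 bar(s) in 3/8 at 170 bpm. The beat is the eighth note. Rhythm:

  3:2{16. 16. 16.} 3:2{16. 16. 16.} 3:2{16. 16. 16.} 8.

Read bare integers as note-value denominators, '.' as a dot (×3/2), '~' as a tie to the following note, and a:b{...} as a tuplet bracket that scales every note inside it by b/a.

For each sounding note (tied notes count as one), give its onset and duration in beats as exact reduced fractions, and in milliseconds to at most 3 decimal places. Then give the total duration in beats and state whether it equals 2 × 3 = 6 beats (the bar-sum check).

1) 0.0ms=0b +176.471ms=1/2b
2) 176.471ms=1/2b +176.471ms=1/2b
3) 352.941ms=1b +176.471ms=1/2b
4) 529.412ms=3/2b +176.471ms=1/2b
5) 705.882ms=2b +176.471ms=1/2b
6) 882.353ms=5/2b +176.471ms=1/2b
7) 1058.824ms=3b +176.471ms=1/2b
8) 1235.294ms=7/2b +176.471ms=1/2b
9) 1411.765ms=4b +176.471ms=1/2b
10) 1588.235ms=9/2b +529.412ms=3/2b
Σ=6b of 6 (170bpm 3/8) — PASS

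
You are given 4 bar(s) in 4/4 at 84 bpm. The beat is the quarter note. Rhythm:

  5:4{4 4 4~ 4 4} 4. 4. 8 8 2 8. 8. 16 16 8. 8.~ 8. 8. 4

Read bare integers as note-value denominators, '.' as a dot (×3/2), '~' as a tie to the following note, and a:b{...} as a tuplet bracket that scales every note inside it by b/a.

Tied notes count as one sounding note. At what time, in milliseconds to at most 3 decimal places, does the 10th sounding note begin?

note 10 onset = 10b = 7142.857ms

1. 0.0ms @ 0 + 571.429ms (4/5)
2. 571.429ms @ 4/5 + 571.429ms (4/5)
3. 1142.857ms @ 8/5 + 1142.857ms (8/5)
4. 2285.714ms @ 16/5 + 571.429ms (4/5)
5. 2857.143ms @ 4 + 1071.429ms (3/2)
6. 3928.571ms @ 11/2 + 1071.429ms (3/2)
7. 5000.0ms @ 7 + 357.143ms (1/2)
8. 5357.143ms @ 15/2 + 357.143ms (1/2)
9. 5714.286ms @ 8 + 1428.571ms (2)
10. 7142.857ms @ 10 + 535.714ms (3/4)
11. 7678.571ms @ 43/4 + 535.714ms (3/4)
12. 8214.286ms @ 23/2 + 178.571ms (1/4)
13. 8392.857ms @ 47/4 + 178.571ms (1/4)
14. 8571.429ms @ 12 + 535.714ms (3/4)
15. 9107.143ms @ 51/4 + 1071.429ms (3/2)
16. 10178.571ms @ 57/4 + 535.714ms (3/4)
17. 10714.286ms @ 15 + 714.286ms (1)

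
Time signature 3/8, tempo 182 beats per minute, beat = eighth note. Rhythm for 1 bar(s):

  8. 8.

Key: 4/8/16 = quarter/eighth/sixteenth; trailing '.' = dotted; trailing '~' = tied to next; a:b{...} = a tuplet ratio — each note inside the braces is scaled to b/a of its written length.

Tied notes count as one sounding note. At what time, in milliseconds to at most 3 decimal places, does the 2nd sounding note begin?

note 2 onset = 3/2b = 494.505ms

1. 0.0ms @ 0 + 494.505ms (3/2)
2. 494.505ms @ 3/2 + 494.505ms (3/2)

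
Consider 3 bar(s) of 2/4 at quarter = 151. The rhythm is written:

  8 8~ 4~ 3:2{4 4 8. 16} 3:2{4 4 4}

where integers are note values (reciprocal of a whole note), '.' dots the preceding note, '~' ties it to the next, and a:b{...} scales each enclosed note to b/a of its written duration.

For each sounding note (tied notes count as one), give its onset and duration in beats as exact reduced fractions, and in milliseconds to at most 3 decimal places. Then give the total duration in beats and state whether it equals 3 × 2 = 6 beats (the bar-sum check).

1) 0.0ms=0b +198.675ms=1/2b
2) 198.675ms=1/2b +860.927ms=13/6b
3) 1059.603ms=8/3b +264.901ms=2/3b
4) 1324.503ms=10/3b +198.675ms=1/2b
5) 1523.179ms=23/6b +66.225ms=1/6b
6) 1589.404ms=4b +264.901ms=2/3b
7) 1854.305ms=14/3b +264.901ms=2/3b
8) 2119.205ms=16/3b +264.901ms=2/3b
Σ=6b of 6 (151bpm 2/4) — PASS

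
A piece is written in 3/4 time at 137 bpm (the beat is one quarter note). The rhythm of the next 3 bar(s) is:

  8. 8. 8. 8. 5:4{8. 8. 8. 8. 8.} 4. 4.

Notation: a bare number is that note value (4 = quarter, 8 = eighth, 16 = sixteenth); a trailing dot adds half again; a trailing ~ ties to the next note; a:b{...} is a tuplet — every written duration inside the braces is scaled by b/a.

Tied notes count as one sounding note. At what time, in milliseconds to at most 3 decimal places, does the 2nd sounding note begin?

note 2 onset = 3/4b = 328.467ms

1. 0.0ms @ 0 + 328.467ms (3/4)
2. 328.467ms @ 3/4 + 328.467ms (3/4)
3. 656.934ms @ 3/2 + 328.467ms (3/4)
4. 985.401ms @ 9/4 + 328.467ms (3/4)
5. 1313.869ms @ 3 + 262.774ms (3/5)
6. 1576.642ms @ 18/5 + 262.774ms (3/5)
7. 1839.416ms @ 21/5 + 262.774ms (3/5)
8. 2102.19ms @ 24/5 + 262.774ms (3/5)
9. 2364.964ms @ 27/5 + 262.774ms (3/5)
10. 2627.737ms @ 6 + 656.934ms (3/2)
11. 3284.672ms @ 15/2 + 656.934ms (3/2)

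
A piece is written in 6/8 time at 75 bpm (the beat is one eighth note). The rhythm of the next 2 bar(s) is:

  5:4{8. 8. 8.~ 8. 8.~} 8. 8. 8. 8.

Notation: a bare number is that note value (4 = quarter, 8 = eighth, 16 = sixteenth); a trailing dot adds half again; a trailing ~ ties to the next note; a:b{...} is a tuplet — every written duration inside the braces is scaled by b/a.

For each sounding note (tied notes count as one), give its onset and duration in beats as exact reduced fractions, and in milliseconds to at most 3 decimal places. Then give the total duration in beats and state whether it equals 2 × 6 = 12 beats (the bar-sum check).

1) 0.0ms=0b +960.0ms=6/5b
2) 960.0ms=6/5b +960.0ms=6/5b
3) 1920.0ms=12/5b +1920.0ms=12/5b
4) 3840.0ms=24/5b +2160.0ms=27/10b
5) 6000.0ms=15/2b +1200.0ms=3/2b
6) 7200.0ms=9b +1200.0ms=3/2b
7) 8400.0ms=21/2b +1200.0ms=3/2b
Σ=12b of 12 (75bpm 6/8) — PASS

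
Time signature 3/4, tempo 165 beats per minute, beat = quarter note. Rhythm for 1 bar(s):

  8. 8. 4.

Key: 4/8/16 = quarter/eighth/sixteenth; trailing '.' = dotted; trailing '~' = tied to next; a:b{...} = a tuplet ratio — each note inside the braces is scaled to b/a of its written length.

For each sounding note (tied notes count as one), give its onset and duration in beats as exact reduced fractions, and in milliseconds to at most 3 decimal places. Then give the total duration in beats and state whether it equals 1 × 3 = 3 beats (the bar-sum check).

1) 0.0ms=0b +272.727ms=3/4b
2) 272.727ms=3/4b +272.727ms=3/4b
3) 545.455ms=3/2b +545.455ms=3/2b
Σ=3b of 3 (165bpm 3/4) — PASS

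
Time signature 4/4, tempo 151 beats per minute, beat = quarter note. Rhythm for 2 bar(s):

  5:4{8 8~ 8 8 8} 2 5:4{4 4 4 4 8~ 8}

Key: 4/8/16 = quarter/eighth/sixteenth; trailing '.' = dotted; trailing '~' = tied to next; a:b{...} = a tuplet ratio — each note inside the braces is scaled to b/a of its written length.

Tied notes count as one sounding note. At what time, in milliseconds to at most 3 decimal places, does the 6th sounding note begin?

note 6 onset = 4b = 1589.404ms

1. 0.0ms @ 0 + 158.94ms (2/5)
2. 158.94ms @ 2/5 + 317.881ms (4/5)
3. 476.821ms @ 6/5 + 158.94ms (2/5)
4. 635.762ms @ 8/5 + 158.94ms (2/5)
5. 794.702ms @ 2 + 794.702ms (2)
6. 1589.404ms @ 4 + 317.881ms (4/5)
7. 1907.285ms @ 24/5 + 317.881ms (4/5)
8. 2225.166ms @ 28/5 + 317.881ms (4/5)
9. 2543.046ms @ 32/5 + 317.881ms (4/5)
10. 2860.927ms @ 36/5 + 317.881ms (4/5)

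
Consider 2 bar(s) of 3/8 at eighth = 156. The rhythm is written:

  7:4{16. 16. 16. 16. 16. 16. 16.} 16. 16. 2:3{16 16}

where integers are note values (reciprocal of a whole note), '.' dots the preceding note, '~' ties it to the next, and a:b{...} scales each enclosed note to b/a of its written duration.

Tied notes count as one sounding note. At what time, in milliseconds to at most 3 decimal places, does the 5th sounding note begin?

1. 0.0ms @ 0 + 164.835ms (3/7)
2. 164.835ms @ 3/7 + 164.835ms (3/7)
3. 329.67ms @ 6/7 + 164.835ms (3/7)
4. 494.505ms @ 9/7 + 164.835ms (3/7)
5. 659.341ms @ 12/7 + 164.835ms (3/7)
6. 824.176ms @ 15/7 + 164.835ms (3/7)
7. 989.011ms @ 18/7 + 164.835ms (3/7)
8. 1153.846ms @ 3 + 288.462ms (3/4)
9. 1442.308ms @ 15/4 + 288.462ms (3/4)
10. 1730.769ms @ 9/2 + 288.462ms (3/4)
11. 2019.231ms @ 21/4 + 288.462ms (3/4)

note 5 onset = 12/7b = 659.341ms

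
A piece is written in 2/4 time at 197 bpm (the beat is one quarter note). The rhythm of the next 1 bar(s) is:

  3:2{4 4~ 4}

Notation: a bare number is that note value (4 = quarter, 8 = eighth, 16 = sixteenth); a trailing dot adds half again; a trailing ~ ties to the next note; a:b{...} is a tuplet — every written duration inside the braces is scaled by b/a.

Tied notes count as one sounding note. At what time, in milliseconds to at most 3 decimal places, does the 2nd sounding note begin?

note 2 onset = 2/3b = 203.046ms

1. 0.0ms @ 0 + 203.046ms (2/3)
2. 203.046ms @ 2/3 + 406.091ms (4/3)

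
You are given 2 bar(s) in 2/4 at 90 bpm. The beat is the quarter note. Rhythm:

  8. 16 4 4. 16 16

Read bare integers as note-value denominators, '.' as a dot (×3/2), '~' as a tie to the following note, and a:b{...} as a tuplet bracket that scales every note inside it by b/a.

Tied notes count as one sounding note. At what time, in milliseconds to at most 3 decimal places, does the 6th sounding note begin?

note 6 onset = 15/4b = 2500.0ms

1. 0.0ms @ 0 + 500.0ms (3/4)
2. 500.0ms @ 3/4 + 166.667ms (1/4)
3. 666.667ms @ 1 + 666.667ms (1)
4. 1333.333ms @ 2 + 1000.0ms (3/2)
5. 2333.333ms @ 7/2 + 166.667ms (1/4)
6. 2500.0ms @ 15/4 + 166.667ms (1/4)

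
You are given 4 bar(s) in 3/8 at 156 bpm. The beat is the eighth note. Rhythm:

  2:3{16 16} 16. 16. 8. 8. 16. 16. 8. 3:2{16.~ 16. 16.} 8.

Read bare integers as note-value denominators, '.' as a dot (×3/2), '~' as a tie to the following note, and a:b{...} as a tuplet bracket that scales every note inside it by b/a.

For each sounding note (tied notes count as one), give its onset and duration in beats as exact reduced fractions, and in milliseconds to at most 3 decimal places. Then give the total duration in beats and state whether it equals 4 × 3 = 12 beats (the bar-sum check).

1) 0.0ms=0b +288.462ms=3/4b
2) 288.462ms=3/4b +288.462ms=3/4b
3) 576.923ms=3/2b +288.462ms=3/4b
4) 865.385ms=9/4b +288.462ms=3/4b
5) 1153.846ms=3b +576.923ms=3/2b
6) 1730.769ms=9/2b +576.923ms=3/2b
7) 2307.692ms=6b +288.462ms=3/4b
8) 2596.154ms=27/4b +288.462ms=3/4b
9) 2884.615ms=15/2b +576.923ms=3/2b
10) 3461.538ms=9b +384.615ms=1b
11) 3846.154ms=10b +192.308ms=1/2b
12) 4038.462ms=21/2b +576.923ms=3/2b
Σ=12b of 12 (156bpm 3/8) — PASS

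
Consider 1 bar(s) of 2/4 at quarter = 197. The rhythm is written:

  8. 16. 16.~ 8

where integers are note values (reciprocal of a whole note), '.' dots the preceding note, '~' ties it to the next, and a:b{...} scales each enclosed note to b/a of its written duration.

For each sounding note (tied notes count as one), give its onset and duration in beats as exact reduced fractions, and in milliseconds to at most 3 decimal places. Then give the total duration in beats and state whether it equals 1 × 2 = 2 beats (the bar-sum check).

1) 0.0ms=0b +228.426ms=3/4b
2) 228.426ms=3/4b +114.213ms=3/8b
3) 342.64ms=9/8b +266.497ms=7/8b
Σ=2b of 2 (197bpm 2/4) — PASS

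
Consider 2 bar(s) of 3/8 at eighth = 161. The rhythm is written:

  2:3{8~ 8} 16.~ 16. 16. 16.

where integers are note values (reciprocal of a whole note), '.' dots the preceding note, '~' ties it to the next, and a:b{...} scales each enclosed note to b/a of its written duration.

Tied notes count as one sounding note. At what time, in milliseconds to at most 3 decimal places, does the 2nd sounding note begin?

1. 0.0ms @ 0 + 1118.012ms (3)
2. 1118.012ms @ 3 + 559.006ms (3/2)
3. 1677.019ms @ 9/2 + 279.503ms (3/4)
4. 1956.522ms @ 21/4 + 279.503ms (3/4)

note 2 onset = 3b = 1118.012ms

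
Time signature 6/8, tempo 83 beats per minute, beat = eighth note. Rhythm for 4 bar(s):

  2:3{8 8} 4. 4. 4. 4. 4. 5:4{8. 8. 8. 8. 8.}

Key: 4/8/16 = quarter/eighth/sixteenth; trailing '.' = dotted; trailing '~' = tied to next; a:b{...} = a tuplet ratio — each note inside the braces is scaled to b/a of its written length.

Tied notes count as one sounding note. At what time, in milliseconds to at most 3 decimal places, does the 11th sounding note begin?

1. 0.0ms @ 0 + 1084.337ms (3/2)
2. 1084.337ms @ 3/2 + 1084.337ms (3/2)
3. 2168.675ms @ 3 + 2168.675ms (3)
4. 4337.349ms @ 6 + 2168.675ms (3)
5. 6506.024ms @ 9 + 2168.675ms (3)
6. 8674.699ms @ 12 + 2168.675ms (3)
7. 10843.373ms @ 15 + 2168.675ms (3)
8. 13012.048ms @ 18 + 867.47ms (6/5)
9. 13879.518ms @ 96/5 + 867.47ms (6/5)
10. 14746.988ms @ 102/5 + 867.47ms (6/5)
11. 15614.458ms @ 108/5 + 867.47ms (6/5)
12. 16481.928ms @ 114/5 + 867.47ms (6/5)

note 11 onset = 108/5b = 15614.458ms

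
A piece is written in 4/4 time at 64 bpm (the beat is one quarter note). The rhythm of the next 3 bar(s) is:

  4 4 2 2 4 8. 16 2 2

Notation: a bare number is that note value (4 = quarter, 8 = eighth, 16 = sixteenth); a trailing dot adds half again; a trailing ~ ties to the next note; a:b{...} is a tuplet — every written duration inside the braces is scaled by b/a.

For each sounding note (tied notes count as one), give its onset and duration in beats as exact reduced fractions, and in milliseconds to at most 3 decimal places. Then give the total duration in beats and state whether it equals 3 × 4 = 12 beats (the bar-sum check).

1) 0.0ms=0b +937.5ms=1b
2) 937.5ms=1b +937.5ms=1b
3) 1875.0ms=2b +1875.0ms=2b
4) 3750.0ms=4b +1875.0ms=2b
5) 5625.0ms=6b +937.5ms=1b
6) 6562.5ms=7b +703.125ms=3/4b
7) 7265.625ms=31/4b +234.375ms=1/4b
8) 7500.0ms=8b +1875.0ms=2b
9) 9375.0ms=10b +1875.0ms=2b
Σ=12b of 12 (64bpm 4/4) — PASS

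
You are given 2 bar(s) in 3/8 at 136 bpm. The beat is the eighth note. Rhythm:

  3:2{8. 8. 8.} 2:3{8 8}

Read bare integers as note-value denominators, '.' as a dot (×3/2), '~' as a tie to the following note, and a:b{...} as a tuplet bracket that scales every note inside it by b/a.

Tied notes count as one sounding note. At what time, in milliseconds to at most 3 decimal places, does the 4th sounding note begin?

1. 0.0ms @ 0 + 441.176ms (1)
2. 441.176ms @ 1 + 441.176ms (1)
3. 882.353ms @ 2 + 441.176ms (1)
4. 1323.529ms @ 3 + 661.765ms (3/2)
5. 1985.294ms @ 9/2 + 661.765ms (3/2)

note 4 onset = 3b = 1323.529ms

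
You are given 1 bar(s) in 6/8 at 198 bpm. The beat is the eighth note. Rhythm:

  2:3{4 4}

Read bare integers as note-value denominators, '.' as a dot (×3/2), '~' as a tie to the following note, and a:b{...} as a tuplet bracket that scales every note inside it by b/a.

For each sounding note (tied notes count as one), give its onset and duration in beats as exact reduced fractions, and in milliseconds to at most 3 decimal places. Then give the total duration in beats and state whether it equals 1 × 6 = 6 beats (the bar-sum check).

1) 0.0ms=0b +909.091ms=3b
2) 909.091ms=3b +909.091ms=3b
Σ=6b of 6 (198bpm 6/8) — PASS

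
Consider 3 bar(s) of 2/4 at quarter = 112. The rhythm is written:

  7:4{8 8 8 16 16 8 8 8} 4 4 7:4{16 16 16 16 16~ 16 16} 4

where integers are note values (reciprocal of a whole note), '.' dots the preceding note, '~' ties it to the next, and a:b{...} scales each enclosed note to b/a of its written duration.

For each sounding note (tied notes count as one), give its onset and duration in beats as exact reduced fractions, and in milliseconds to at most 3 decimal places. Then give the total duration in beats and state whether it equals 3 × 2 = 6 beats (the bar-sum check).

1) 0.0ms=0b +153.061ms=2/7b
2) 153.061ms=2/7b +153.061ms=2/7b
3) 306.122ms=4/7b +153.061ms=2/7b
4) 459.184ms=6/7b +76.531ms=1/7b
5) 535.714ms=1b +76.531ms=1/7b
6) 612.245ms=8/7b +153.061ms=2/7b
7) 765.306ms=10/7b +153.061ms=2/7b
8) 918.367ms=12/7b +153.061ms=2/7b
9) 1071.429ms=2b +535.714ms=1b
10) 1607.143ms=3b +535.714ms=1b
11) 2142.857ms=4b +76.531ms=1/7b
12) 2219.388ms=29/7b +76.531ms=1/7b
13) 2295.918ms=30/7b +76.531ms=1/7b
14) 2372.449ms=31/7b +76.531ms=1/7b
15) 2448.98ms=32/7b +153.061ms=2/7b
16) 2602.041ms=34/7b +76.531ms=1/7b
17) 2678.571ms=5b +535.714ms=1b
Σ=6b of 6 (112bpm 2/4) — PASS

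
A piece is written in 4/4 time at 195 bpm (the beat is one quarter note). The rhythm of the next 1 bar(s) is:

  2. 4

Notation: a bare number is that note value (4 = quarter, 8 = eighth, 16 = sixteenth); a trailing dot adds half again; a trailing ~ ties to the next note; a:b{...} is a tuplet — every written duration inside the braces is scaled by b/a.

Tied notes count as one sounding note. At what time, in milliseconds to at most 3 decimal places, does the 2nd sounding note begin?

1. 0.0ms @ 0 + 923.077ms (3)
2. 923.077ms @ 3 + 307.692ms (1)

note 2 onset = 3b = 923.077ms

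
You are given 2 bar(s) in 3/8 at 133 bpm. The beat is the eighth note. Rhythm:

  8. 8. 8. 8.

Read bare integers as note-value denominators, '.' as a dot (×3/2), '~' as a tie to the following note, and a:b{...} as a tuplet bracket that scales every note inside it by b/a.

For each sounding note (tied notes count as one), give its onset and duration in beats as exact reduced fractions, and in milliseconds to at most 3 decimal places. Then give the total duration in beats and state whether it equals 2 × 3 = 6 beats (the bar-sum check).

1) 0.0ms=0b +676.692ms=3/2b
2) 676.692ms=3/2b +676.692ms=3/2b
3) 1353.383ms=3b +676.692ms=3/2b
4) 2030.075ms=9/2b +676.692ms=3/2b
Σ=6b of 6 (133bpm 3/8) — PASS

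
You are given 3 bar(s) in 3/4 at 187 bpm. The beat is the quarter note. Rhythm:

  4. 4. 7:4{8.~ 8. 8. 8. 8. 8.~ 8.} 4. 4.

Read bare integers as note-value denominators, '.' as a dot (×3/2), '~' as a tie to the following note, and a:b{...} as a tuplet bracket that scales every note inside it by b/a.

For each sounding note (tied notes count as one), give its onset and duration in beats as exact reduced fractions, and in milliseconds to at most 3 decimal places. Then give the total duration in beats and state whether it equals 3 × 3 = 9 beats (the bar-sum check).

1) 0.0ms=0b +481.283ms=3/2b
2) 481.283ms=3/2b +481.283ms=3/2b
3) 962.567ms=3b +275.019ms=6/7b
4) 1237.586ms=27/7b +137.51ms=3/7b
5) 1375.095ms=30/7b +137.51ms=3/7b
6) 1512.605ms=33/7b +137.51ms=3/7b
7) 1650.115ms=36/7b +275.019ms=6/7b
8) 1925.134ms=6b +481.283ms=3/2b
9) 2406.417ms=15/2b +481.283ms=3/2b
Σ=9b of 9 (187bpm 3/4) — PASS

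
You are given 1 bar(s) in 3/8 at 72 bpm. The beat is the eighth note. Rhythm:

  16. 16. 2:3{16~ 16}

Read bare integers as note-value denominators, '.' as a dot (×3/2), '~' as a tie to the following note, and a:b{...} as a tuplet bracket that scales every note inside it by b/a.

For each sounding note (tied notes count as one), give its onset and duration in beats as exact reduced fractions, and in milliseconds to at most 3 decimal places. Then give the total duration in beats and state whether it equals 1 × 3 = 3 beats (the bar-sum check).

1) 0.0ms=0b +625.0ms=3/4b
2) 625.0ms=3/4b +625.0ms=3/4b
3) 1250.0ms=3/2b +1250.0ms=3/2b
Σ=3b of 3 (72bpm 3/8) — PASS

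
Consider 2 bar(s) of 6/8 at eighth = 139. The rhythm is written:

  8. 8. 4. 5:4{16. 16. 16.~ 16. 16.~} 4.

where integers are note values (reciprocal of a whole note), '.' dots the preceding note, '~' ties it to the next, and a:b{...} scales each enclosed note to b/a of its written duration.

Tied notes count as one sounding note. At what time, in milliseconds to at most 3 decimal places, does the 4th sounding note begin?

1. 0.0ms @ 0 + 647.482ms (3/2)
2. 647.482ms @ 3/2 + 647.482ms (3/2)
3. 1294.964ms @ 3 + 1294.964ms (3)
4. 2589.928ms @ 6 + 258.993ms (3/5)
5. 2848.921ms @ 33/5 + 258.993ms (3/5)
6. 3107.914ms @ 36/5 + 517.986ms (6/5)
7. 3625.899ms @ 42/5 + 1553.957ms (18/5)

note 4 onset = 6b = 2589.928ms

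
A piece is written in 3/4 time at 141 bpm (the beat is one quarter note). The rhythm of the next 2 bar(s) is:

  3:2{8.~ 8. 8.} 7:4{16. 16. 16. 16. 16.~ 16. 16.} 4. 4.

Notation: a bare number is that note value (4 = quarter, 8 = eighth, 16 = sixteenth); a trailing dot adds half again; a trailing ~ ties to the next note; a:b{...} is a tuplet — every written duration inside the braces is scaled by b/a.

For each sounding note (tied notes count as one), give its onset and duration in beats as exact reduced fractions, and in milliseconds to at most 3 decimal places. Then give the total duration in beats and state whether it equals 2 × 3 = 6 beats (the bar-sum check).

1) 0.0ms=0b +425.532ms=1b
2) 425.532ms=1b +212.766ms=1/2b
3) 638.298ms=3/2b +91.185ms=3/14b
4) 729.483ms=12/7b +91.185ms=3/14b
5) 820.669ms=27/14b +91.185ms=3/14b
6) 911.854ms=15/7b +91.185ms=3/14b
7) 1003.04ms=33/14b +182.371ms=3/7b
8) 1185.41ms=39/14b +91.185ms=3/14b
9) 1276.596ms=3b +638.298ms=3/2b
10) 1914.894ms=9/2b +638.298ms=3/2b
Σ=6b of 6 (141bpm 3/4) — PASS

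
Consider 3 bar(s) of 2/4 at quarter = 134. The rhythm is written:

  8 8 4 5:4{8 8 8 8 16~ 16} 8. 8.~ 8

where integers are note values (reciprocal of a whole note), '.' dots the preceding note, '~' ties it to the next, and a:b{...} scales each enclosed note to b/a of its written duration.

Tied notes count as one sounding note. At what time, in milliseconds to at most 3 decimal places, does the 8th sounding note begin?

1. 0.0ms @ 0 + 223.881ms (1/2)
2. 223.881ms @ 1/2 + 223.881ms (1/2)
3. 447.761ms @ 1 + 447.761ms (1)
4. 895.522ms @ 2 + 179.104ms (2/5)
5. 1074.627ms @ 12/5 + 179.104ms (2/5)
6. 1253.731ms @ 14/5 + 179.104ms (2/5)
7. 1432.836ms @ 16/5 + 179.104ms (2/5)
8. 1611.94ms @ 18/5 + 179.104ms (2/5)
9. 1791.045ms @ 4 + 335.821ms (3/4)
10. 2126.866ms @ 19/4 + 559.701ms (5/4)

note 8 onset = 18/5b = 1611.94ms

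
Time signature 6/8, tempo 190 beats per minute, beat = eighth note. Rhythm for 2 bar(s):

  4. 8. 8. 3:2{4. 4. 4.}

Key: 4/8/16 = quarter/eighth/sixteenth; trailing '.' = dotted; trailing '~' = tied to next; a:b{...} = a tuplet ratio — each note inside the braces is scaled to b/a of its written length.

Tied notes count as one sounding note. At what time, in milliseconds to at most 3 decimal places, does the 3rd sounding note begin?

note 3 onset = 9/2b = 1421.053ms

1. 0.0ms @ 0 + 947.368ms (3)
2. 947.368ms @ 3 + 473.684ms (3/2)
3. 1421.053ms @ 9/2 + 473.684ms (3/2)
4. 1894.737ms @ 6 + 631.579ms (2)
5. 2526.316ms @ 8 + 631.579ms (2)
6. 3157.895ms @ 10 + 631.579ms (2)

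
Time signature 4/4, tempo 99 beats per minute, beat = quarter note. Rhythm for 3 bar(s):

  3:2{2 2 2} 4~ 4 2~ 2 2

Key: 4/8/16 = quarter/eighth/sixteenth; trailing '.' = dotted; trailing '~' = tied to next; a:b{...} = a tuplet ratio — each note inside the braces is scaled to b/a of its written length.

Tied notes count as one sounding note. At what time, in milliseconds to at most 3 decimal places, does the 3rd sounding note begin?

note 3 onset = 8/3b = 1616.162ms

1. 0.0ms @ 0 + 808.081ms (4/3)
2. 808.081ms @ 4/3 + 808.081ms (4/3)
3. 1616.162ms @ 8/3 + 808.081ms (4/3)
4. 2424.242ms @ 4 + 1212.121ms (2)
5. 3636.364ms @ 6 + 2424.242ms (4)
6. 6060.606ms @ 10 + 1212.121ms (2)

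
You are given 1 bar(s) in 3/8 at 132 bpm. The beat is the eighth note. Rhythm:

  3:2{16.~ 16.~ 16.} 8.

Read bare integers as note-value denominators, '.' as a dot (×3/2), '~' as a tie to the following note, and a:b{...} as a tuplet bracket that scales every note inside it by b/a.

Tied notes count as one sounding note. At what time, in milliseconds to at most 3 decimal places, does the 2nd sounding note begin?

note 2 onset = 3/2b = 681.818ms

1. 0.0ms @ 0 + 681.818ms (3/2)
2. 681.818ms @ 3/2 + 681.818ms (3/2)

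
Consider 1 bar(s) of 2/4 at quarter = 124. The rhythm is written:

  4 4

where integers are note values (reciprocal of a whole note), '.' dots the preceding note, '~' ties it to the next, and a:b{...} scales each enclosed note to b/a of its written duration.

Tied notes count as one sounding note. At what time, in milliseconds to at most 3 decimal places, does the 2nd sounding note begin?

1. 0.0ms @ 0 + 483.871ms (1)
2. 483.871ms @ 1 + 483.871ms (1)

note 2 onset = 1b = 483.871ms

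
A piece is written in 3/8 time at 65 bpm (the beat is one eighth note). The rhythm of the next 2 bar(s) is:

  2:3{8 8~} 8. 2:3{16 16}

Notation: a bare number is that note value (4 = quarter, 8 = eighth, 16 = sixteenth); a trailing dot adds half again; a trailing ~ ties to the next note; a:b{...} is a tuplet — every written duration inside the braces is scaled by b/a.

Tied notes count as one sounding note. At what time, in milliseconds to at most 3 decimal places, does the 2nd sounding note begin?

1. 0.0ms @ 0 + 1384.615ms (3/2)
2. 1384.615ms @ 3/2 + 2769.231ms (3)
3. 4153.846ms @ 9/2 + 692.308ms (3/4)
4. 4846.154ms @ 21/4 + 692.308ms (3/4)

note 2 onset = 3/2b = 1384.615ms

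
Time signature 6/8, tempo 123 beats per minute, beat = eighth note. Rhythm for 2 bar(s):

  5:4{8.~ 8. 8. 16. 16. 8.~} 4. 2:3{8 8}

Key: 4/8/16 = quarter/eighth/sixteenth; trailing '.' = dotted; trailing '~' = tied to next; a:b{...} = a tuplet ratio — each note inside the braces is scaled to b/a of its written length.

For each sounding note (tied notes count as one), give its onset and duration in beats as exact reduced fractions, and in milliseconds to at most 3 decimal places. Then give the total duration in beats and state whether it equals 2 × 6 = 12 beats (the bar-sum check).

1) 0.0ms=0b +1170.732ms=12/5b
2) 1170.732ms=12/5b +585.366ms=6/5b
3) 1756.098ms=18/5b +292.683ms=3/5b
4) 2048.78ms=21/5b +292.683ms=3/5b
5) 2341.463ms=24/5b +2048.78ms=21/5b
6) 4390.244ms=9b +731.707ms=3/2b
7) 5121.951ms=21/2b +731.707ms=3/2b
Σ=12b of 12 (123bpm 6/8) — PASS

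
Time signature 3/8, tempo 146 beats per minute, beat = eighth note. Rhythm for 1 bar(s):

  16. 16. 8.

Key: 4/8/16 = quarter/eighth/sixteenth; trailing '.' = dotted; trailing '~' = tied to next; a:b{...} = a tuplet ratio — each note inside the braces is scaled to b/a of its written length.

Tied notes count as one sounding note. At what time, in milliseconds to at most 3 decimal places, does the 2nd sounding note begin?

note 2 onset = 3/4b = 308.219ms

1. 0.0ms @ 0 + 308.219ms (3/4)
2. 308.219ms @ 3/4 + 308.219ms (3/4)
3. 616.438ms @ 3/2 + 616.438ms (3/2)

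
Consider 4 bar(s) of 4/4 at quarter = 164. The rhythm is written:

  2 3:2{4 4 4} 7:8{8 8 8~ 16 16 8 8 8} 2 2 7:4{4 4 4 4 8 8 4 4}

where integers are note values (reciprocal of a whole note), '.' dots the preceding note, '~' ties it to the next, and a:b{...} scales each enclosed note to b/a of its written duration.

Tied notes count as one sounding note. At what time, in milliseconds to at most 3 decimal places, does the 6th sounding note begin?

note 6 onset = 32/7b = 1672.474ms

1. 0.0ms @ 0 + 731.707ms (2)
2. 731.707ms @ 2 + 243.902ms (2/3)
3. 975.61ms @ 8/3 + 243.902ms (2/3)
4. 1219.512ms @ 10/3 + 243.902ms (2/3)
5. 1463.415ms @ 4 + 209.059ms (4/7)
6. 1672.474ms @ 32/7 + 209.059ms (4/7)
7. 1881.533ms @ 36/7 + 313.589ms (6/7)
8. 2195.122ms @ 6 + 104.53ms (2/7)
9. 2299.652ms @ 44/7 + 209.059ms (4/7)
10. 2508.711ms @ 48/7 + 209.059ms (4/7)
11. 2717.77ms @ 52/7 + 209.059ms (4/7)
12. 2926.829ms @ 8 + 731.707ms (2)
13. 3658.537ms @ 10 + 731.707ms (2)
14. 4390.244ms @ 12 + 209.059ms (4/7)
15. 4599.303ms @ 88/7 + 209.059ms (4/7)
16. 4808.362ms @ 92/7 + 209.059ms (4/7)
17. 5017.422ms @ 96/7 + 209.059ms (4/7)
18. 5226.481ms @ 100/7 + 104.53ms (2/7)
19. 5331.01ms @ 102/7 + 104.53ms (2/7)
20. 5435.54ms @ 104/7 + 209.059ms (4/7)
21. 5644.599ms @ 108/7 + 209.059ms (4/7)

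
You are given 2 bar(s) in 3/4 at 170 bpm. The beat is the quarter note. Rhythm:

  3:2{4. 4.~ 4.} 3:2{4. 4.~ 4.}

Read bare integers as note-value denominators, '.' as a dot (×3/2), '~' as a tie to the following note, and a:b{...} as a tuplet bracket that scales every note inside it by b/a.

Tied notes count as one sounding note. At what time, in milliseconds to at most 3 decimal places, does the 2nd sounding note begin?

note 2 onset = 1b = 352.941ms

1. 0.0ms @ 0 + 352.941ms (1)
2. 352.941ms @ 1 + 705.882ms (2)
3. 1058.824ms @ 3 + 352.941ms (1)
4. 1411.765ms @ 4 + 705.882ms (2)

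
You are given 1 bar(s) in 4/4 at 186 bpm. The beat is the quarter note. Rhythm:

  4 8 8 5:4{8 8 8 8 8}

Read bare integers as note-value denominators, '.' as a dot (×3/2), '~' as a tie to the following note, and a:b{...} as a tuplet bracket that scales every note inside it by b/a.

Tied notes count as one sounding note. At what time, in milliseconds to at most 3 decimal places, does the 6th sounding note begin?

1. 0.0ms @ 0 + 322.581ms (1)
2. 322.581ms @ 1 + 161.29ms (1/2)
3. 483.871ms @ 3/2 + 161.29ms (1/2)
4. 645.161ms @ 2 + 129.032ms (2/5)
5. 774.194ms @ 12/5 + 129.032ms (2/5)
6. 903.226ms @ 14/5 + 129.032ms (2/5)
7. 1032.258ms @ 16/5 + 129.032ms (2/5)
8. 1161.29ms @ 18/5 + 129.032ms (2/5)

note 6 onset = 14/5b = 903.226ms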